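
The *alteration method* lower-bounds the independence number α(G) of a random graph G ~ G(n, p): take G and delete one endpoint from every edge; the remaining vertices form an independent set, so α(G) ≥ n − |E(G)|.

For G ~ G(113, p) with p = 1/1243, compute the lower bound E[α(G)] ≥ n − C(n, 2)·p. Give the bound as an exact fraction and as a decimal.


E[|E(G)|] = C(113, 2)·p = 6328 · (1/1243) = 56/11.
E[α(G)] ≥ n − E[|E(G)|] = 113 − 56/11 = 1187/11.
Numerically: ≈ 107.909.
(This is only a lower bound; the true E[α(G)] may be larger.)

E[α(G)] ≥ 1187/11 ≈ 107.909.


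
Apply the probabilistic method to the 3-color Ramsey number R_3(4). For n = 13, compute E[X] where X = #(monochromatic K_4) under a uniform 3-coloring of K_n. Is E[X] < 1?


E[X] = C(13, 4) · 3^{1 − 6} = 715 · 3^{−5} = 715/243.
As a reduced fraction: E[X] = 715/243 ≈ 2.942387.
Is E[X] < 1? NO.
Since E[X] ≥ 1, the first-moment bound is inconclusive at n = 13; it does NOT by itself certify R_3(4) > 13.

E[X] = 715/243 ≈ 2.942387; E[X] ≥ 1; first-moment method inconclusive here.


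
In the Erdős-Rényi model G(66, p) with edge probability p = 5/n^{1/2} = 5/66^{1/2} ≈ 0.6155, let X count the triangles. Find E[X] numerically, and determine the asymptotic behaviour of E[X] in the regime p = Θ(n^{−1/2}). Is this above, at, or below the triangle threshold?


Number of potential triangles: C(66, 3) = 45760.
Each occurs with probability p³ ≈ (0.6155)³ ≈ 2.331278e-01.
By linearity: E[X] = C(66, 3)·p³ ≈ 45760 · 2.331278e-01 ≈ 10667.9292.
Since α = 1/2 < 1, p = c/n^{1/2} ≫ 1/n is above the triangle threshold p ~ 1/n. Asymptotically E[X] ~ (c³/6)·n^{3(1−α)} = (5³/6)·n^{1.5} → ∞; triangles are abundant w.h.p.

E[X] ≈ 10667.9292; in regime p = Θ(1/n^{1/2}) E[X] diverges (above the triangle threshold p ~ 1/n).


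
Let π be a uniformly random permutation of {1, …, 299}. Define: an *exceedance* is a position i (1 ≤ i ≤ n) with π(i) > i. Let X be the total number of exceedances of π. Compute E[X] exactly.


Write X = Σ_{i=1}^{299} X_i, where X_i = 1_{π(i) > i}.
For each fixed i, π(i) is uniform over {1, …, 299} (marginal of a uniform permutation), so P[π(i) > i] = (n − i)/n. Summing: Σ_{i=1}^{299} (n − i)/n = (0 + 1 + … + 298)/299 = 299(299 − 1)/(2·299) = (299 − 1)/2.
Hence E[X] = Σ_{i=1}^{299} (299 − i)/299 = 149 ≈ 149.00000.

E[X] = 149 = 149.00000.


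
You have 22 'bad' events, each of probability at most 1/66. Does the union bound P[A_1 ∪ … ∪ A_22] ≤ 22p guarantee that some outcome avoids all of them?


Union bound: P[∪_{i=1}^{22} A_i] ≤ Σ_i P[A_i] ≤ 22·p = 22·(1/66) = 1/3.
Numerically: 1/3 ≈ 0.33333.
Is 1/3 < 1? YES.
Since P[∪ A_i] ≤ 1/3 < 1, the complement has P[∩ A_i^c] ≥ 1 − 1/3 = 2/3 > 0, so some outcome avoids every A_i.

22·p = 1/3 ≈ 0.33333; existence CERTIFIED by the union bound.


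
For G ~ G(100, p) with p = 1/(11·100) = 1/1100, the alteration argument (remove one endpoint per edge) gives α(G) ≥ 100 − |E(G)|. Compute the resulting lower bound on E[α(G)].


E[|E(G)|] = C(100, 2)·p = 4950 · (1/1100) = 9/2.
E[α(G)] ≥ n − E[|E(G)|] = 100 − 9/2 = 191/2.
Numerically: ≈ 95.50000.
(This is only a lower bound; the true E[α(G)] may be larger.)

E[α(G)] ≥ 191/2 ≈ 95.50000.


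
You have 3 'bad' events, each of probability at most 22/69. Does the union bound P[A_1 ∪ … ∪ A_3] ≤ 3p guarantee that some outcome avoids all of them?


Union bound: P[∪_{i=1}^{3} A_i] ≤ Σ_i P[A_i] ≤ 3·p = 3·(22/69) = 22/23.
Numerically: 22/23 ≈ 0.95652.
Is 22/23 < 1? YES.
Since P[∪ A_i] ≤ 22/23 < 1, the complement has P[∩ A_i^c] ≥ 1 − 22/23 = 1/23 > 0, so some outcome avoids every A_i.

3·p = 22/23 ≈ 0.95652; existence CERTIFIED by the union bound.


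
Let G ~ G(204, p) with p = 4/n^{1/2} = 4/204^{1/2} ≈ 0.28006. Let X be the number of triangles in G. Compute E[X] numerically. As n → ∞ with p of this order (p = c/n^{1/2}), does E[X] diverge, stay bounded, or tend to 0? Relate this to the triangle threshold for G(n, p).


Number of potential triangles: C(204, 3) = 1394204.
Each occurs with probability p³ ≈ (0.28006)³ ≈ 2.1965178e-02.
By linearity: E[X] = C(204, 3)·p³ ≈ 1394204 · 2.1965178e-02 ≈ 30623.93873.
Since α = 1/2 < 1, p = c/n^{1/2} ≫ 1/n is above the triangle threshold p ~ 1/n. Asymptotically E[X] ~ (c³/6)·n^{3(1−α)} = (4³/6)·n^{1.5} → ∞; triangles are abundant w.h.p.

E[X] ≈ 30623.93873; in regime p = Θ(1/n^{1/2}) E[X] diverges (above the triangle threshold p ~ 1/n).


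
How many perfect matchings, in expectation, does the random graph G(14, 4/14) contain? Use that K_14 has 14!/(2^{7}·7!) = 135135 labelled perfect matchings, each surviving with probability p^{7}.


K_14 has 14!/(2^{7}·7!) = 135135 labelled perfect matchings.
For each such perfect matching H, let X_H = 1 if all 7 edges of H are present in G. Then P[X_H = 1] = p^{7} = (2/7)^{7} = 128/823543.
By linearity of expectation: E[X] = Σ_H E[X_H] = 135135 · p^{7} = 135135 · 128/823543 = 2471040/117649.
Numerically: E[X] ≈ 21.

E[X] = 135135 · (2/7)^{7} = 2471040/117649 ≈ 21.


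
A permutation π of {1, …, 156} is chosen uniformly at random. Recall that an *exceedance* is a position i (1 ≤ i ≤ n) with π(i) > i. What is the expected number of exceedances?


Write X = Σ_{i=1}^{156} X_i, where X_i = 1_{π(i) > i}.
For each fixed i, π(i) is uniform over {1, …, 156} (marginal of a uniform permutation), so P[π(i) > i] = (n − i)/n. Summing: Σ_{i=1}^{156} (n − i)/n = (0 + 1 + … + 155)/156 = 156(156 − 1)/(2·156) = (156 − 1)/2.
Hence E[X] = Σ_{i=1}^{156} (156 − i)/156 = 155/2 ≈ 77.50000.

E[X] = 155/2 = 77.50000.


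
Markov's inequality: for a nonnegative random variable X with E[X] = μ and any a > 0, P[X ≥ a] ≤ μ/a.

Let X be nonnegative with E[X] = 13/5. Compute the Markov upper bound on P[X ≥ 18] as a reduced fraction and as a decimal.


μ = E[X] = 13/5, a = 18.
Markov: P[X ≥ 18] ≤ μ/a = (13/5)/18 = 13/90.
Numerically: ≈ 0.144.
(Since a = 18 > μ = 2.600, the bound 13/90 is < 1 and informative.)

P[X ≥ 18] ≤ 13/90 ≈ 0.144.


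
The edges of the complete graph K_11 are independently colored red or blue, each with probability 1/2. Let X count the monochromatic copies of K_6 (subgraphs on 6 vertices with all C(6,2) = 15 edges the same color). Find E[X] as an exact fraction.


Let X = Σ_S X_S over the C(11, 6) = 462 subsets S of size 6, where X_S = 1 if the K_6 on S is monochromatic.
For a fixed S, the K_6 on S has C(6, 2) = 15 edges. P[all 15 edges red] = (1/2)^15, and likewise for blue, so P[monochromatic] = 2·(1/2)^15 = 2^{1 − 15} = 1/16384.
Summing: E[X] = C(11, 6) · 2^{1 − 15} = 462 · 1/16384 = 231/8192.
Numerically: E[X] ≈ 0.0282.

E[X] = C(11,6)·2^(1−C(6,2)) = 231/8192 ≈ 0.0282.


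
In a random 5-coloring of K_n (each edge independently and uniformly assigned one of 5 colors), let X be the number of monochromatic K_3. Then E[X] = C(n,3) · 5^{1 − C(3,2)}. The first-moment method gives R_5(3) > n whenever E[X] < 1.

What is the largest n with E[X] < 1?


We need C(n, 3) · 5^{1 − 3} < 1, i.e. C(n, 3) < 5^{3 − 1} = 25.
Check values of n near the boundary:
  n = 3: C(3, 3) = 1; 1 < 25? YES
  n = 4: C(4, 3) = 4; 4 < 25? YES
  n = 5: C(5, 3) = 10; 10 < 25? YES
  n = 6: C(6, 3) = 20; 20 < 25? YES
  n = 7: C(7, 3) = 35; 35 < 25? NO
  n = 8: C(8, 3) = 56; 56 < 25? NO
  n = 9: C(9, 3) = 84; 84 < 25? NO
The largest n with C(n, 3) < 25 is n = 6 (where E[X] = 4/5 ≈ 0.800). Hence R_5(3) > 6, i.e. R_5(3) ≥ 7.

Largest n = 6; hence R_5(3) > 6.


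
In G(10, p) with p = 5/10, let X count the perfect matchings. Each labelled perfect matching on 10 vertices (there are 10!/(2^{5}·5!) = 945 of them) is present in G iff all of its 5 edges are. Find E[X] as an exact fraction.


K_10 has 10!/(2^{5}·5!) = 945 labelled perfect matchings.
For each such perfect matching H, let X_H = 1 if all 5 edges of H are present in G. Then P[X_H = 1] = p^{5} = (1/2)^{5} = 1/32.
Summing the indicators: E[X] = Σ_H E[X_H] = 945 · p^{5} = 945 · 1/32 = 945/32.
Numerically: E[X] ≈ 29.5.

E[X] = 945 · (1/2)^{5} = 945/32 ≈ 29.5.


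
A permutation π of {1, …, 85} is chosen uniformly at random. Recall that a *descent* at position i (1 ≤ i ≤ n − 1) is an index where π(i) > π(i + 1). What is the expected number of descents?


Write X = Σ X_I over i = 1, …, 84, with X_I the indicator of one descent.
There are 84 indicators.
For each fixed i, the pair (π(i), π(i+1)) is a uniformly random ordered pair of distinct values from {1, …, 85}; by symmetry P[π(i) > π(i+1)] = 1/2.
By linearity: E[X] = 84 · (1/2) = (85 − 1) · (1/2) = 42 ≈ 42.00000.

E[X] = 42 = 42.00000.


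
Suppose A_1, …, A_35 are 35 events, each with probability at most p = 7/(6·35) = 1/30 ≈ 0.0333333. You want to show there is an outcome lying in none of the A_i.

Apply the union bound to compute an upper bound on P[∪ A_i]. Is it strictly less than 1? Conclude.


Union bound: P[∪_{i=1}^{35} A_i] ≤ Σ_i P[A_i] ≤ 35·p = 35·(1/30) = 7/6.
Numerically: 7/6 ≈ 1.1666667.
Is 7/6 < 1? NO.
Since the bound 7/6 is ≥ 1, the union bound is uninformative here; it does NOT by itself certify existence.

35·p = 7/6 ≈ 1.1666667; existence NOT certified by the union bound.


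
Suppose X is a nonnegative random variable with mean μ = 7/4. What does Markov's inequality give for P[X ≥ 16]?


μ = E[X] = 7/4, a = 16.
Markov: P[X ≥ 16] ≤ μ/a = (7/4)/16 = 7/64.
Numerically: ≈ 0.10938.
(Since a = 16 > μ = 1.75000, the bound 7/64 is < 1 and informative.)

P[X ≥ 16] ≤ 7/64 ≈ 0.10938.


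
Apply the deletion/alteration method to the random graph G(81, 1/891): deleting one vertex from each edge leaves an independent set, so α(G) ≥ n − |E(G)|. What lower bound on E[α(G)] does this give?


E[|E(G)|] = C(81, 2)·p = 3240 · (1/891) = 40/11.
E[α(G)] ≥ n − E[|E(G)|] = 81 − 40/11 = 851/11.
Numerically: ≈ 77.36364.
(This is only a lower bound; the true E[α(G)] may be larger.)

E[α(G)] ≥ 851/11 ≈ 77.36364.


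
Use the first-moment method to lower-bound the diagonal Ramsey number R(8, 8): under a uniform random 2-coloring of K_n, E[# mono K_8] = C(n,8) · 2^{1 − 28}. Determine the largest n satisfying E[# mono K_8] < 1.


We need C(n, 8) · 2^{1 − 28} < 1, i.e. C(n, 8) < 2^{28 − 1} = 134217728.
Check values of n near the boundary:
  n = 36: C(36, 8) = 30260340; 30260340 < 134217728? YES
  n = 37: C(37, 8) = 38608020; 38608020 < 134217728? YES
  n = 38: C(38, 8) = 48903492; 48903492 < 134217728? YES
  n = 39: C(39, 8) = 61523748; 61523748 < 134217728? YES
  n = 40: C(40, 8) = 76904685; 76904685 < 134217728? YES
  n = 41: C(41, 8) = 95548245; 95548245 < 134217728? YES
  n = 42: C(42, 8) = 118030185; 118030185 < 134217728? YES
  n = 43: C(43, 8) = 145008513; 145008513 < 134217728? NO
The largest n with C(n, 8) < 134217728 is n = 42 (where E[X] = 118030185/134217728 ≈ 0.87939). Hence R(8, 8) > 42, i.e. R(8, 8) ≥ 43.

Largest n = 42; hence R(8, 8) > 42.


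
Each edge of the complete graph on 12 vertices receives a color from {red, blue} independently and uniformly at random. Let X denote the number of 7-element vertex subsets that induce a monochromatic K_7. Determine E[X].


Let X = Σ_S X_S over the C(12, 7) = 792 subsets S of size 7, where X_S = 1 if the K_7 on S is monochromatic.
For a fixed S, the K_7 on S has C(7, 2) = 21 edges. P[all 21 edges red] = (1/2)^21, and likewise for blue, so P[monochromatic] = 2·(1/2)^21 = 2^{1 − 21} = 1/1048576.
By linearity: E[X] = C(12, 7) · 2^{1 − 21} = 792 · 1/1048576 = 99/131072.
Numerically: E[X] ≈ 0.00076.

E[X] = C(12,7)·2^(1−C(7,2)) = 99/131072 ≈ 0.00076.


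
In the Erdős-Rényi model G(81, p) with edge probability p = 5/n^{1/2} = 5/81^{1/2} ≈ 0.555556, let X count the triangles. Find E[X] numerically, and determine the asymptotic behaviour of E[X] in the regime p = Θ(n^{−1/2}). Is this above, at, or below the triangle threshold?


Number of potential triangles: C(81, 3) = 85320.
Each occurs with probability p³ ≈ (0.555556)³ ≈ 1.71467764e-01.
By linearity: E[X] = C(81, 3)·p³ ≈ 85320 · 1.71467764e-01 ≈ 14629.629630.
Since α = 1/2 < 1, p = c/n^{1/2} ≫ 1/n is above the triangle threshold p ~ 1/n. Asymptotically E[X] ~ (c³/6)·n^{3(1−α)} = (5³/6)·n^{1.5} → ∞; triangles are abundant w.h.p.

E[X] ≈ 14629.629630; in regime p = Θ(1/n^{1/2}) E[X] diverges (above the triangle threshold p ~ 1/n).


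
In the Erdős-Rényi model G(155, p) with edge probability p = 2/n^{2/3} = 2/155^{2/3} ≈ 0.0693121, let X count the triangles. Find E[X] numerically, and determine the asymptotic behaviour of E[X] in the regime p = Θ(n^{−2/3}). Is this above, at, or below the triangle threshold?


Number of potential triangles: C(155, 3) = 608685.
Each occurs with probability p³ ≈ (0.0693121)³ ≈ 3.32986472e-04.
By linearity: E[X] = C(155, 3)·p³ ≈ 608685 · 3.32986472e-04 ≈ 202.683871.
Since α = 2/3 < 1, p = c/n^{2/3} ≫ 1/n is above the triangle threshold p ~ 1/n. Asymptotically E[X] ~ (c³/6)·n^{3(1−α)} = (2³/6)·n^{1} → ∞; triangles are abundant w.h.p.

E[X] ≈ 202.683871; in regime p = Θ(1/n^{2/3}) E[X] diverges (above the triangle threshold p ~ 1/n).


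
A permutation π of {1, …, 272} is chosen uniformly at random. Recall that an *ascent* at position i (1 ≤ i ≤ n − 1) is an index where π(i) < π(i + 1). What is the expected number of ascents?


Write X = Σ X_I over i = 1, …, 271, with X_I the indicator of one ascent.
There are 271 indicators.
For each fixed i, the pair (π(i), π(i+1)) is a uniformly random ordered pair of distinct values from {1, …, 272}; by symmetry P[π(i) < π(i+1)] = 1/2.
By linearity: E[X] = 271 · (1/2) = (272 − 1) · (1/2) = 271/2 ≈ 135.500000.

E[X] = 271/2 = 135.500000.


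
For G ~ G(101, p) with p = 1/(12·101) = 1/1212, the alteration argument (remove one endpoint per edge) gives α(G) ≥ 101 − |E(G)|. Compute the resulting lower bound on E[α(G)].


E[|E(G)|] = C(101, 2)·p = 5050 · (1/1212) = 25/6.
E[α(G)] ≥ n − E[|E(G)|] = 101 − 25/6 = 581/6.
Numerically: ≈ 96.8333.
(This is only a lower bound; the true E[α(G)] may be larger.)

E[α(G)] ≥ 581/6 ≈ 96.8333.


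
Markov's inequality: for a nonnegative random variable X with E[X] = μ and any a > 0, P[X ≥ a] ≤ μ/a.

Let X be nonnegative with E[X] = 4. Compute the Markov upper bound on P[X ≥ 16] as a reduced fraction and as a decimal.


μ = E[X] = 4, a = 16.
Markov: P[X ≥ 16] ≤ μ/a = (4)/16 = 1/4.
Numerically: ≈ 0.250.
(Since a = 16 > μ = 4.000, the bound 1/4 is < 1 and informative.)

P[X ≥ 16] ≤ 1/4 ≈ 0.250.


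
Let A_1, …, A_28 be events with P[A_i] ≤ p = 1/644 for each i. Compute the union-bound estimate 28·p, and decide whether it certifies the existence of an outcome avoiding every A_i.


Union bound: P[∪_{i=1}^{28} A_i] ≤ Σ_i P[A_i] ≤ 28·p = 28·(1/644) = 1/23.
Numerically: 1/23 ≈ 0.04348.
Is 1/23 < 1? YES.
Since P[∪ A_i] ≤ 1/23 < 1, the complement has P[∩ A_i^c] ≥ 1 − 1/23 = 22/23 > 0, so some outcome avoids every A_i.

28·p = 1/23 ≈ 0.04348; existence CERTIFIED by the union bound.


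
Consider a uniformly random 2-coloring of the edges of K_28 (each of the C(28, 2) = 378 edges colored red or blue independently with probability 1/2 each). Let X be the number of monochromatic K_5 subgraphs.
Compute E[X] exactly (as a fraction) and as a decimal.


Let X = Σ_S X_S over the C(28, 5) = 98280 subsets S of size 5, where X_S = 1 if the K_5 on S is monochromatic.
For a fixed S, the K_5 on S has C(5, 2) = 10 edges. P[all 10 edges red] = (1/2)^10, and likewise for blue, so P[monochromatic] = 2·(1/2)^10 = 2^{1 − 10} = 1/512.
Summing: E[X] = C(28, 5) · 2^{1 − 10} = 98280 · 1/512 = 12285/64.
Numerically: E[X] ≈ 191.953125.

E[X] = C(28,5)·2^(1−C(5,2)) = 12285/64 ≈ 191.953125.


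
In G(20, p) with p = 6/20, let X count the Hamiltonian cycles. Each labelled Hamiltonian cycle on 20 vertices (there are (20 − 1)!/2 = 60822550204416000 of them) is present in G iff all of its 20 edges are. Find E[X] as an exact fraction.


K_20 has (20 − 1)!/2 = 60822550204416000 labelled Hamiltonian cycles.
For each such Hamiltonian cycle H, let X_H = 1 if all 20 edges of H are present in G. Then P[X_H = 1] = p^{20} = (3/10)^{20} = 3486784401/100000000000000000000.
Summing the indicators: E[X] = Σ_H E[X_H] = 60822550204416000 · p^{20} = 60822550204416000 · 3486784401/100000000000000000000 = 51776152168407487821/24414062500000.
Numerically: E[X] ≈ 2.12075e+06.

E[X] = 60822550204416000 · (3/10)^{20} = 51776152168407487821/24414062500000 ≈ 2.12075e+06.


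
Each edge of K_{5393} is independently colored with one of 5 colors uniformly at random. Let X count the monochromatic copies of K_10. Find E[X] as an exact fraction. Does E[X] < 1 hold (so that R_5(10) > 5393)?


E[X] = C(5393, 10) · 5^{1 − 45} = 5687418968154238267170642278008 · 5^{−44} = 5687418968154238267170642278008/5684341886080801486968994140625.
As a reduced fraction: E[X] = 5687418968154238267170642278008/5684341886080801486968994140625 ≈ 1.000541.
Is E[X] < 1? NO.
Since E[X] ≥ 1, the first-moment bound is inconclusive at n = 5393; it does NOT by itself certify R_5(10) > 5393.

E[X] = 5687418968154238267170642278008/5684341886080801486968994140625 ≈ 1.000541; E[X] ≥ 1; first-moment method inconclusive here.


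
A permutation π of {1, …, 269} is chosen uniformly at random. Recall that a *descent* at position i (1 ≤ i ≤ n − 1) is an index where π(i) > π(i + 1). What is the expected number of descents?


Write X = Σ X_I over i = 1, …, 268, with X_I the indicator of one descent.
There are 268 indicators.
For each fixed i, the pair (π(i), π(i+1)) is a uniformly random ordered pair of distinct values from {1, …, 269}; by symmetry P[π(i) > π(i+1)] = 1/2.
By linearity: E[X] = 268 · (1/2) = (269 − 1) · (1/2) = 134 ≈ 134.000.

E[X] = 134 = 134.000.


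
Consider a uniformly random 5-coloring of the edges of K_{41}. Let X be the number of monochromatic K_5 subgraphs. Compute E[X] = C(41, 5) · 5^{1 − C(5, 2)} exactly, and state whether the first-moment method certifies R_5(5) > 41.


E[X] = C(41, 5) · 5^{1 − 10} = 749398 · 5^{−9} = 749398/1953125.
As a reduced fraction: E[X] = 749398/1953125 ≈ 0.384.
Is E[X] < 1? YES.
Since E[X] < 1, there exists a 5-coloring of K_{41} with no monochromatic K_5; hence R_5(5) > 41.

E[X] = 749398/1953125 ≈ 0.384; E[X] < 1, so R_5(5) > 41.


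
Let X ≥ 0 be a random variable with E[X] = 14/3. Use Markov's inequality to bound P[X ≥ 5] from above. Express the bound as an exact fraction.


μ = E[X] = 14/3, a = 5.
Markov: P[X ≥ 5] ≤ μ/a = (14/3)/5 = 14/15.
Numerically: ≈ 0.933.
(Since a = 5 > μ = 4.667, the bound 14/15 is < 1 and informative.)

P[X ≥ 5] ≤ 14/15 ≈ 0.933.


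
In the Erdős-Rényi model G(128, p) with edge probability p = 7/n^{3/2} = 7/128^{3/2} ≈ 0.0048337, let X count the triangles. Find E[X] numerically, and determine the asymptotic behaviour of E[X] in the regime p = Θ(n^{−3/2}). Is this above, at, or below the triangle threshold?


Number of potential triangles: C(128, 3) = 341376.
Each occurs with probability p³ ≈ (0.0048337)³ ≈ 1.1294038e-07.
By linearity: E[X] = C(128, 3)·p³ ≈ 341376 · 1.1294038e-07 ≈ 0.03856.
Since α = 3/2 > 1, p = c/n^{3/2} = o(1/n) is below the triangle threshold p ~ 1/n. Asymptotically E[X] ~ (c³/6)·n^{3(1−α)} = (7³/6)·n^{-1.5} → 0, so by Markov's inequality G has no triangles w.h.p.

E[X] ≈ 0.03856; in regime p = Θ(1/n^{3/2}) E[X] tends to 0 (below the triangle threshold p ~ 1/n).


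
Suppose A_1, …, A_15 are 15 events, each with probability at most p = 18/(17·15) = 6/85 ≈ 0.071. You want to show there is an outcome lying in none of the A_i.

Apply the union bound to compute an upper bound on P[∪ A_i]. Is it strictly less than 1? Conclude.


Union bound: P[∪_{i=1}^{15} A_i] ≤ Σ_i P[A_i] ≤ 15·p = 15·(6/85) = 18/17.
Numerically: 18/17 ≈ 1.059.
Is 18/17 < 1? NO.
Since the bound 18/17 is ≥ 1, the union bound is uninformative here; it does NOT by itself certify existence.

15·p = 18/17 ≈ 1.059; existence NOT certified by the union bound.


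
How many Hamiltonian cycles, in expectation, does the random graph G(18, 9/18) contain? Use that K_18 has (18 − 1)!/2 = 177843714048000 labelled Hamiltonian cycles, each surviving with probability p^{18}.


K_18 has (18 − 1)!/2 = 177843714048000 labelled Hamiltonian cycles.
For each such Hamiltonian cycle H, let X_H = 1 if all 18 edges of H are present in G. Then P[X_H = 1] = p^{18} = (1/2)^{18} = 1/262144.
Summing the indicators: E[X] = Σ_H E[X_H] = 177843714048000 · p^{18} = 177843714048000 · 1/262144 = 10854718875/16.
Numerically: E[X] ≈ 6.784e+08.

E[X] = 177843714048000 · (1/2)^{18} = 10854718875/16 ≈ 6.784e+08.


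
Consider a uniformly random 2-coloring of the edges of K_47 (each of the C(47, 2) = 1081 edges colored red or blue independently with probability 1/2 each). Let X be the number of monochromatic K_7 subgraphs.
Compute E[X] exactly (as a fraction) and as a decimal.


Let X = Σ_S X_S over the C(47, 7) = 62891499 subsets S of size 7, where X_S = 1 if the K_7 on S is monochromatic.
For a fixed S, the K_7 on S has C(7, 2) = 21 edges. P[all 21 edges red] = (1/2)^21, and likewise for blue, so P[monochromatic] = 2·(1/2)^21 = 2^{1 − 21} = 1/1048576.
By linearity of expectation: E[X] = C(47, 7) · 2^{1 − 21} = 62891499 · 1/1048576 = 62891499/1048576.
Numerically: E[X] ≈ 59.978.

E[X] = C(47,7)·2^(1−C(7,2)) = 62891499/1048576 ≈ 59.978.


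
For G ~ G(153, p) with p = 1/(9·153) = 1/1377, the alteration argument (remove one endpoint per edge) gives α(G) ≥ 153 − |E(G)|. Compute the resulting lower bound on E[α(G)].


E[|E(G)|] = C(153, 2)·p = 11628 · (1/1377) = 76/9.
E[α(G)] ≥ n − E[|E(G)|] = 153 − 76/9 = 1301/9.
Numerically: ≈ 144.5556.
(This is only a lower bound; the true E[α(G)] may be larger.)

E[α(G)] ≥ 1301/9 ≈ 144.5556.


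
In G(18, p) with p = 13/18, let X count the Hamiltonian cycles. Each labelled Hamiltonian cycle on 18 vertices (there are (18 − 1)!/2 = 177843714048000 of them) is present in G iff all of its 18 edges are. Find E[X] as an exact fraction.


K_18 has (18 − 1)!/2 = 177843714048000 labelled Hamiltonian cycles.
For each such Hamiltonian cycle H, let X_H = 1 if all 18 edges of H are present in G. Then P[X_H = 1] = p^{18} = (13/18)^{18} = 112455406951957393129/39346408075296537575424.
Summing the indicators: E[X] = Σ_H E[X_H] = 177843714048000 · p^{18} = 177843714048000 · 112455406951957393129/39346408075296537575424 = 1674446952588776589016668875/3294258113514384.
Numerically: E[X] ≈ 5.08293e+11.

E[X] = 177843714048000 · (13/18)^{18} = 1674446952588776589016668875/3294258113514384 ≈ 5.08293e+11.


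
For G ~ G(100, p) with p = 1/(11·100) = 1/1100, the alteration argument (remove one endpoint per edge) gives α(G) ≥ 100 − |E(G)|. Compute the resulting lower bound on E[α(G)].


E[|E(G)|] = C(100, 2)·p = 4950 · (1/1100) = 9/2.
E[α(G)] ≥ n − E[|E(G)|] = 100 − 9/2 = 191/2.
Numerically: ≈ 95.500000.
(This is only a lower bound; the true E[α(G)] may be larger.)

E[α(G)] ≥ 191/2 ≈ 95.500000.


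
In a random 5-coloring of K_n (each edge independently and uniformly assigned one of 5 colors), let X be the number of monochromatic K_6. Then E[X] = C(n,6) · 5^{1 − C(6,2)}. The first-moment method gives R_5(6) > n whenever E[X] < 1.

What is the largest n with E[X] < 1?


We need C(n, 6) · 5^{1 − 15} < 1, i.e. C(n, 6) < 5^{15 − 1} = 6103515625.
Check values of n near the boundary:
  n = 128: C(128, 6) = 5423611200; 5423611200 < 6103515625? YES
  n = 129: C(129, 6) = 5688177600; 5688177600 < 6103515625? YES
  n = 130: C(130, 6) = 5963412000; 5963412000 < 6103515625? YES
  n = 131: C(131, 6) = 6249655776; 6249655776 < 6103515625? NO
  n = 132: C(132, 6) = 6547258432; 6547258432 < 6103515625? NO
The largest n with C(n, 6) < 6103515625 is n = 130 (where E[X] = 47707296/48828125 ≈ 0.977045). Hence R_5(6) > 130, i.e. R_5(6) ≥ 131.

Largest n = 130; hence R_5(6) > 130.


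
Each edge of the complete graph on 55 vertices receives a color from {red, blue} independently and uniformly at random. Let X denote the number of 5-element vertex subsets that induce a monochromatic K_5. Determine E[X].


Let X = Σ_S X_S over the C(55, 5) = 3478761 subsets S of size 5, where X_S = 1 if the K_5 on S is monochromatic.
For a fixed S, the K_5 on S has C(5, 2) = 10 edges. P[all 10 edges red] = (1/2)^10, and likewise for blue, so P[monochromatic] = 2·(1/2)^10 = 2^{1 − 10} = 1/512.
Summing: E[X] = C(55, 5) · 2^{1 − 10} = 3478761 · 1/512 = 3478761/512.
Numerically: E[X] ≈ 6794.455.

E[X] = C(55,5)·2^(1−C(5,2)) = 3478761/512 ≈ 6794.455.


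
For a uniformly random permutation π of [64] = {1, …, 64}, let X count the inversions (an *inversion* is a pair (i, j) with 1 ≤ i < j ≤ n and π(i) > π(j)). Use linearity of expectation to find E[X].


Write X = Σ X_I over the C(64, 2) = 2016 pairs i < j, with X_I the indicator of one inversion.
There are 2016 indicators.
For each fixed pair i < j, the values π(i) and π(j) are two distinct elements of {1, …, 64} in uniformly random order; by symmetry P[π(i) > π(j)] = 1/2.
By linearity: E[X] = 2016 · (1/2) = C(64, 2) · (1/2) = 2016/2 = 1008 ≈ 1008.00000.

E[X] = 1008 = 1008.00000.


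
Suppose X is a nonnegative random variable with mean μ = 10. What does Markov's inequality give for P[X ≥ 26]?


μ = E[X] = 10, a = 26.
Markov: P[X ≥ 26] ≤ μ/a = (10)/26 = 5/13.
Numerically: ≈ 0.3846.
(Since a = 26 > μ = 10.0000, the bound 5/13 is < 1 and informative.)

P[X ≥ 26] ≤ 5/13 ≈ 0.3846.


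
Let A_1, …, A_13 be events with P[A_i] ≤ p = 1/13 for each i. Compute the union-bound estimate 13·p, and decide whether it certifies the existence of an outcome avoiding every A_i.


Union bound: P[∪_{i=1}^{13} A_i] ≤ Σ_i P[A_i] ≤ 13·p = 13·(1/13) = 1.
Numerically: 1 ≈ 1.00000.
Is 1 < 1? NO.
Since the bound 1 is ≥ 1, the union bound is uninformative here; it does NOT by itself certify existence.

13·p = 1 ≈ 1.00000; existence NOT certified by the union bound.


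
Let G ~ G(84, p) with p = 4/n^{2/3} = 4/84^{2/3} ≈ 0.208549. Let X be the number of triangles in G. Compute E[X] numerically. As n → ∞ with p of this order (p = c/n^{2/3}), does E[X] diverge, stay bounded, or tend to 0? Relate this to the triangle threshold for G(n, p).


Number of potential triangles: C(84, 3) = 95284.
Each occurs with probability p³ ≈ (0.208549)³ ≈ 9.07029478e-03.
By linearity: E[X] = C(84, 3)·p³ ≈ 95284 · 9.07029478e-03 ≈ 864.253968.
Since α = 2/3 < 1, p = c/n^{2/3} ≫ 1/n is above the triangle threshold p ~ 1/n. Asymptotically E[X] ~ (c³/6)·n^{3(1−α)} = (4³/6)·n^{1} → ∞; triangles are abundant w.h.p.

E[X] ≈ 864.253968; in regime p = Θ(1/n^{2/3}) E[X] diverges (above the triangle threshold p ~ 1/n).


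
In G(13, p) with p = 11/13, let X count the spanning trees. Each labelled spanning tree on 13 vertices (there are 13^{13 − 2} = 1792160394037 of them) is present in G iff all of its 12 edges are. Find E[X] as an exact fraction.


K_13 has 13^{13 − 2} = 1792160394037 labelled spanning trees.
For each such spanning tree H, let X_H = 1 if all 12 edges of H are present in G. Then P[X_H = 1] = p^{12} = (11/13)^{12} = 3138428376721/23298085122481.
By linearity: E[X] = Σ_H E[X_H] = 1792160394037 · p^{12} = 1792160394037 · 3138428376721/23298085122481 = 3138428376721/13.
Numerically: E[X] ≈ 2.4142e+11.

E[X] = 1792160394037 · (11/13)^{12} = 3138428376721/13 ≈ 2.4142e+11.


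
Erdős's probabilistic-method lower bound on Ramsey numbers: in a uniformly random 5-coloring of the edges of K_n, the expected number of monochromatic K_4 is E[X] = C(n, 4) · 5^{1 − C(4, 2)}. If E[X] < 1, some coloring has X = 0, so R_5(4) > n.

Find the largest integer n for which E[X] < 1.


We need C(n, 4) · 5^{1 − 6} < 1, i.e. C(n, 4) < 5^{6 − 1} = 3125.
Check values of n near the boundary:
  n = 13: C(13, 4) = 715; 715 < 3125? YES
  n = 14: C(14, 4) = 1001; 1001 < 3125? YES
  n = 15: C(15, 4) = 1365; 1365 < 3125? YES
  n = 16: C(16, 4) = 1820; 1820 < 3125? YES
  n = 17: C(17, 4) = 2380; 2380 < 3125? YES
  n = 18: C(18, 4) = 3060; 3060 < 3125? YES
  n = 19: C(19, 4) = 3876; 3876 < 3125? NO
  n = 20: C(20, 4) = 4845; 4845 < 3125? NO
The largest n with C(n, 4) < 3125 is n = 18 (where E[X] = 612/625 ≈ 0.979). Hence R_5(4) > 18, i.e. R_5(4) ≥ 19.

Largest n = 18; hence R_5(4) > 18.


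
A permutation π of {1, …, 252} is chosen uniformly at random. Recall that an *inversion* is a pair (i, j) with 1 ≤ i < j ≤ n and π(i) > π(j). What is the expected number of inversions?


Write X = Σ X_I over the C(252, 2) = 31626 pairs i < j, with X_I the indicator of one inversion.
There are 31626 indicators.
For each fixed pair i < j, the values π(i) and π(j) are two distinct elements of {1, …, 252} in uniformly random order; by symmetry P[π(i) > π(j)] = 1/2.
By linearity: E[X] = 31626 · (1/2) = C(252, 2) · (1/2) = 31626/2 = 15813 ≈ 15813.000000.

E[X] = 15813 = 15813.000000.


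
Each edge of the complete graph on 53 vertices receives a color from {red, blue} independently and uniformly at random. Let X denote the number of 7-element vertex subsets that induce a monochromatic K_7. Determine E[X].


Let X = Σ_S X_S over the C(53, 7) = 154143080 subsets S of size 7, where X_S = 1 if the K_7 on S is monochromatic.
For a fixed S, the K_7 on S has C(7, 2) = 21 edges. P[all 21 edges red] = (1/2)^21, and likewise for blue, so P[monochromatic] = 2·(1/2)^21 = 2^{1 − 21} = 1/1048576.
By linearity of expectation: E[X] = C(53, 7) · 2^{1 − 21} = 154143080 · 1/1048576 = 19267885/131072.
Numerically: E[X] ≈ 147.002.

E[X] = C(53,7)·2^(1−C(7,2)) = 19267885/131072 ≈ 147.002.


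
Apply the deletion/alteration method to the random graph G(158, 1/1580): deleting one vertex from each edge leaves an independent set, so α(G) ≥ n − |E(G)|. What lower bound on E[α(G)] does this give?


E[|E(G)|] = C(158, 2)·p = 12403 · (1/1580) = 157/20.
E[α(G)] ≥ n − E[|E(G)|] = 158 − 157/20 = 3003/20.
Numerically: ≈ 150.150.
(This is only a lower bound; the true E[α(G)] may be larger.)

E[α(G)] ≥ 3003/20 ≈ 150.150.


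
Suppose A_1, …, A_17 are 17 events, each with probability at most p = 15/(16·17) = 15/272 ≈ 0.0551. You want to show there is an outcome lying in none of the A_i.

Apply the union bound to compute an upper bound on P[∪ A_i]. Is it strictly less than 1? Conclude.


Union bound: P[∪_{i=1}^{17} A_i] ≤ Σ_i P[A_i] ≤ 17·p = 17·(15/272) = 15/16.
Numerically: 15/16 ≈ 0.9375.
Is 15/16 < 1? YES.
Since P[∪ A_i] ≤ 15/16 < 1, the complement has P[∩ A_i^c] ≥ 1 − 15/16 = 1/16 > 0, so some outcome avoids every A_i.

17·p = 15/16 ≈ 0.9375; existence CERTIFIED by the union bound.


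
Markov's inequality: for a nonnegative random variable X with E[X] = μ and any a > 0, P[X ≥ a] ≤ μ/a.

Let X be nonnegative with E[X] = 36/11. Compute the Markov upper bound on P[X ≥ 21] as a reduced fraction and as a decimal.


μ = E[X] = 36/11, a = 21.
Markov: P[X ≥ 21] ≤ μ/a = (36/11)/21 = 12/77.
Numerically: ≈ 0.1558.
(Since a = 21 > μ = 3.2727, the bound 12/77 is < 1 and informative.)

P[X ≥ 21] ≤ 12/77 ≈ 0.1558.


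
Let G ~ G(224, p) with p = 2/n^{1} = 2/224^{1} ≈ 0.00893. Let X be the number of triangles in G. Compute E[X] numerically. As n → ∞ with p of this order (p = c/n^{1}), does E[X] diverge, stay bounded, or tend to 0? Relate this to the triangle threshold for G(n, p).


Number of potential triangles: C(224, 3) = 1848224.
Each occurs with probability p³ ≈ (0.00893)³ ≈ 7.11780e-07.
By linearity: E[X] = C(224, 3)·p³ ≈ 1848224 · 7.11780e-07 ≈ 1.316.
Here α = 1, so p = 2/n is exactly at the triangle threshold p ~ 1/n. Asymptotically E[X] → c³/6 = 2³/6 = 4/3 ≈ 1.333, a bounded constant. In this regime the triangle count is asymptotically Poisson(c³/6).

E[X] ≈ 1.316; in regime p = Θ(1/n^{1}) E[X] stays bounded (at the triangle threshold p ~ 1/n).


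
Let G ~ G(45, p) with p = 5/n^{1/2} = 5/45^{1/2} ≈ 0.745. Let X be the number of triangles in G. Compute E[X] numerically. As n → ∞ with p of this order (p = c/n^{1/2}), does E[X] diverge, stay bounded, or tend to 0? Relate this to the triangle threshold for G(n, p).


Number of potential triangles: C(45, 3) = 14190.
Each occurs with probability p³ ≈ (0.745)³ ≈ 4.14087e-01.
By linearity: E[X] = C(45, 3)·p³ ≈ 14190 · 4.14087e-01 ≈ 5875.890.
Since α = 1/2 < 1, p = c/n^{1/2} ≫ 1/n is above the triangle threshold p ~ 1/n. Asymptotically E[X] ~ (c³/6)·n^{3(1−α)} = (5³/6)·n^{1.5} → ∞; triangles are abundant w.h.p.

E[X] ≈ 5875.890; in regime p = Θ(1/n^{1/2}) E[X] diverges (above the triangle threshold p ~ 1/n).


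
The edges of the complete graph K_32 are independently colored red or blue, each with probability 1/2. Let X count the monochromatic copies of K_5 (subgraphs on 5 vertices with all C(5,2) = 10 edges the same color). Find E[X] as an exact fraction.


Let X = Σ_S X_S over the C(32, 5) = 201376 subsets S of size 5, where X_S = 1 if the K_5 on S is monochromatic.
For a fixed S, the K_5 on S has C(5, 2) = 10 edges. P[all 10 edges red] = (1/2)^10, and likewise for blue, so P[monochromatic] = 2·(1/2)^10 = 2^{1 − 10} = 1/512.
By linearity: E[X] = C(32, 5) · 2^{1 − 10} = 201376 · 1/512 = 6293/16.
Numerically: E[X] ≈ 393.312.

E[X] = C(32,5)·2^(1−C(5,2)) = 6293/16 ≈ 393.312.


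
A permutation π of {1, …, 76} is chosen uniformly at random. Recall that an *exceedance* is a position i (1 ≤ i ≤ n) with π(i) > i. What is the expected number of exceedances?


Write X = Σ_{i=1}^{76} X_i, where X_i = 1_{π(i) > i}.
For each fixed i, π(i) is uniform over {1, …, 76} (marginal of a uniform permutation), so P[π(i) > i] = (n − i)/n. Summing: Σ_{i=1}^{76} (n − i)/n = (0 + 1 + … + 75)/76 = 76(76 − 1)/(2·76) = (76 − 1)/2.
Hence E[X] = Σ_{i=1}^{76} (76 − i)/76 = 75/2 ≈ 37.5000.

E[X] = 75/2 = 37.5000.


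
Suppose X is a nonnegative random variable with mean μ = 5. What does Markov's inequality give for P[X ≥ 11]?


μ = E[X] = 5, a = 11.
Markov: P[X ≥ 11] ≤ μ/a = (5)/11 = 5/11.
Numerically: ≈ 0.4545.
(Since a = 11 > μ = 5.0000, the bound 5/11 is < 1 and informative.)

P[X ≥ 11] ≤ 5/11 ≈ 0.4545.


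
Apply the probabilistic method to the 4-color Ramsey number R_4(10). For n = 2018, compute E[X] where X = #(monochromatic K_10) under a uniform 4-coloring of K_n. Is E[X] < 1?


E[X] = C(2018, 10) · 4^{1 − 45} = 301820606687612220663963508 · 4^{−44} = 301820606687612220663963508/309485009821345068724781056.
As a reduced fraction: E[X] = 75455151671903055165990877/77371252455336267181195264 ≈ 0.975.
Is E[X] < 1? YES.
Since E[X] < 1, there exists a 4-coloring of K_{2018} with no monochromatic K_10; hence R_4(10) > 2018.

E[X] = 75455151671903055165990877/77371252455336267181195264 ≈ 0.975; E[X] < 1, so R_4(10) > 2018.


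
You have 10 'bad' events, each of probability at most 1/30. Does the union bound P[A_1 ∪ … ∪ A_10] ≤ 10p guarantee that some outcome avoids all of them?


Union bound: P[∪_{i=1}^{10} A_i] ≤ Σ_i P[A_i] ≤ 10·p = 10·(1/30) = 1/3.
Numerically: 1/3 ≈ 0.3333.
Is 1/3 < 1? YES.
Since P[∪ A_i] ≤ 1/3 < 1, the complement has P[∩ A_i^c] ≥ 1 − 1/3 = 2/3 > 0, so some outcome avoids every A_i.

10·p = 1/3 ≈ 0.3333; existence CERTIFIED by the union bound.


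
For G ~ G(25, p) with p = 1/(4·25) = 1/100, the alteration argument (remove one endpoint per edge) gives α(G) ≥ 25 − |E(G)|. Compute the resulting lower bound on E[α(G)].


E[|E(G)|] = C(25, 2)·p = 300 · (1/100) = 3.
E[α(G)] ≥ n − E[|E(G)|] = 25 − 3 = 22.
Numerically: ≈ 22.0000.
(This is only a lower bound; the true E[α(G)] may be larger.)

E[α(G)] ≥ 22 ≈ 22.0000.


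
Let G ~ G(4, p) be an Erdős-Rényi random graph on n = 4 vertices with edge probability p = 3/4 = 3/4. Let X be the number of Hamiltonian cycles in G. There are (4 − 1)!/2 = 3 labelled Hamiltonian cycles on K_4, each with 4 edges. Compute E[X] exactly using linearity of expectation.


K_4 has (4 − 1)!/2 = 3 labelled Hamiltonian cycles.
For each such Hamiltonian cycle H, let X_H = 1 if all 4 edges of H are present in G. Then P[X_H = 1] = p^{4} = (3/4)^{4} = 81/256.
Summing the indicators: E[X] = Σ_H E[X_H] = 3 · p^{4} = 3 · 81/256 = 243/256.
Numerically: E[X] ≈ 0.949219.

E[X] = 3 · (3/4)^{4} = 243/256 ≈ 0.949219.


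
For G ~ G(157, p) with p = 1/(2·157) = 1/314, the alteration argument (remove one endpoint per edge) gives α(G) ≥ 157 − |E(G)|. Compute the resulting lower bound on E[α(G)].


E[|E(G)|] = C(157, 2)·p = 12246 · (1/314) = 39.
E[α(G)] ≥ n − E[|E(G)|] = 157 − 39 = 118.
Numerically: ≈ 118.00000.
(This is only a lower bound; the true E[α(G)] may be larger.)

E[α(G)] ≥ 118 ≈ 118.00000.


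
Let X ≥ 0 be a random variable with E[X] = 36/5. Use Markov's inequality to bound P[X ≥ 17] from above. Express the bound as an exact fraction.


μ = E[X] = 36/5, a = 17.
Markov: P[X ≥ 17] ≤ μ/a = (36/5)/17 = 36/85.
Numerically: ≈ 0.424.
(Since a = 17 > μ = 7.200, the bound 36/85 is < 1 and informative.)

P[X ≥ 17] ≤ 36/85 ≈ 0.424.


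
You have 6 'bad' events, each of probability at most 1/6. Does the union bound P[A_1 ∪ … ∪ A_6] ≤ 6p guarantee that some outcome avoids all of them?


Union bound: P[∪_{i=1}^{6} A_i] ≤ Σ_i P[A_i] ≤ 6·p = 6·(1/6) = 1.
Numerically: 1 ≈ 1.0000000.
Is 1 < 1? NO.
Since the bound 1 is ≥ 1, the union bound is uninformative here; it does NOT by itself certify existence.

6·p = 1 ≈ 1.0000000; existence NOT certified by the union bound.


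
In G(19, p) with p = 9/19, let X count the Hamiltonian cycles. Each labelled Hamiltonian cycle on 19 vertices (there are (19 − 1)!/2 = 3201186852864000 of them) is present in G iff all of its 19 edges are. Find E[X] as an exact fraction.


K_19 has (19 − 1)!/2 = 3201186852864000 labelled Hamiltonian cycles.
For each such Hamiltonian cycle H, let X_H = 1 if all 19 edges of H are present in G. Then P[X_H = 1] = p^{19} = (9/19)^{19} = 1350851717672992089/1978419655660313589123979.
Summing the indicators: E[X] = Σ_H E[X_H] = 3201186852864000 · p^{19} = 3201186852864000 · 1350851717672992089/1978419655660313589123979 = 4324328758783534194876278992896000/1978419655660313589123979.
Numerically: E[X] ≈ 2.18575e+09.

E[X] = 3201186852864000 · (9/19)^{19} = 4324328758783534194876278992896000/1978419655660313589123979 ≈ 2.18575e+09.


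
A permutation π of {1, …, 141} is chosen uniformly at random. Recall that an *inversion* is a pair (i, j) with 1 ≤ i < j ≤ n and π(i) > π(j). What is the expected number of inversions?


Write X = Σ X_I over the C(141, 2) = 9870 pairs i < j, with X_I the indicator of one inversion.
There are 9870 indicators.
For each fixed pair i < j, the values π(i) and π(j) are two distinct elements of {1, …, 141} in uniformly random order; by symmetry P[π(i) > π(j)] = 1/2.
By linearity: E[X] = 9870 · (1/2) = C(141, 2) · (1/2) = 9870/2 = 4935 ≈ 4935.0000.

E[X] = 4935 = 4935.0000.


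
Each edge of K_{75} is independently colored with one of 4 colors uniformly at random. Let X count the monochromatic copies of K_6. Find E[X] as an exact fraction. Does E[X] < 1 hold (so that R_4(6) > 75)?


E[X] = C(75, 6) · 4^{1 − 15} = 201359550 · 4^{−14} = 201359550/268435456.
As a reduced fraction: E[X] = 100679775/134217728 ≈ 0.7501228.
Is E[X] < 1? YES.
Since E[X] < 1, there exists a 4-coloring of K_{75} with no monochromatic K_6; hence R_4(6) > 75.

E[X] = 100679775/134217728 ≈ 0.7501228; E[X] < 1, so R_4(6) > 75.
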